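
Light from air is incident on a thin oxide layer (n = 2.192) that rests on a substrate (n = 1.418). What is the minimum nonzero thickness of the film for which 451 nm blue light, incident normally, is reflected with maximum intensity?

51.4 nm

Ray reflecting at the top interface goes from n = 1.0 toward n = 2.192: a half-wave phase shift.
Ray reflecting at the bottom interface goes from n = 2.192 toward n = 1.418: no phase shift.
Net: one phase inversion between the two reflected rays.
With one net inversion, constructive interference in reflection requires 2 n t = (m + ½) λ.
Minimum at m = 0: t = λ / (4 n) = 451 / (4 × 2.192) = 51.4 nm.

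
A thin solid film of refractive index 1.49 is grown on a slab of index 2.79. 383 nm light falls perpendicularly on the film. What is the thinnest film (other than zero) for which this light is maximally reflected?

129 nm

Top surface (1.0 → 1.49): reflection off a higher-index medium gives a half-wave phase shift.
At the lower boundary (n = 1.49 to n = 2.79) the reflected ray undergoes a half-wave phase shift.
Net: no relative phase inversion (both shifts match).
For strong reflection here: 2 n t = m λ.
Minimum nonzero at m = 1: t = λ / (2 n) = 383 / (2 × 1.49) = 129 nm.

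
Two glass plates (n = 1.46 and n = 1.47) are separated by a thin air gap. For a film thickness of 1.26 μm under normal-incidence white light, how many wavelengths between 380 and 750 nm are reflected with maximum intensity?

Ray reflecting at the top interface goes from n = 1.46 toward n = 1.0: no phase shift.
At the lower boundary (n = 1.0 to n = 1.47) the reflected ray undergoes a half-wave phase shift.
Exactly one π shift → a net half-wave offset.
With one net inversion, constructive interference in reflection requires 2 n t = (m + ½) λ.
λ = 2 n t / (m + ½) = 2520 / (m + ½) nm.
m=2: 1008 nm (IR); m=3: 720 nm (visible); m=4: 560 nm (visible); m=5: 458 nm (visible); m=6: 388 nm (visible); m=7: 336 nm (UV).

4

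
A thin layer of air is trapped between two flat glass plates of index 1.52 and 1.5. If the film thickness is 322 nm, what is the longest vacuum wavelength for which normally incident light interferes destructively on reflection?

Top surface (1.52 → 1.0): reflection off a lower-index medium gives no phase shift.
Bottom surface (1.0 → 1.5): reflection off a higher-index medium gives a half-wave phase shift.
Net: one phase inversion between the two reflected rays.
So the condition for destructive reflection is 2 n t = m λ.
λ = 2 n t / m. The longest wavelength is m = 1: λ = 2 × 1.0 × 322 / 1.00 = 644 nm.

644 nm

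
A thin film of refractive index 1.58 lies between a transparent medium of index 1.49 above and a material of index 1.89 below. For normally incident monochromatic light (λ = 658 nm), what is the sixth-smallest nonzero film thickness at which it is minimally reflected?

1145 nm

Ray reflecting at the top interface goes from n = 1.49 toward n = 1.58: a half-wave phase shift.
Bottom surface (1.58 → 1.89): reflection off a higher-index medium gives a half-wave phase shift.
Net: no relative phase inversion (both shifts match).
With no net inversion, destructive interference in reflection requires 2 n t = (m + ½) λ.
The sixth-smallest nonzero thickness corresponds to m = 5: t = (m + ½) λ / (2 n) = 5.50 × 658 / (2 × 1.58) = 1145 nm.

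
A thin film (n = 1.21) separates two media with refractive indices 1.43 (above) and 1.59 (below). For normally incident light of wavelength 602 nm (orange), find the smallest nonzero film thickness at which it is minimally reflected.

249 nm

Ray reflecting at the top interface goes from n = 1.43 toward n = 1.21: no phase shift.
At the lower boundary (n = 1.21 to n = 1.59) the reflected ray undergoes a half-wave phase shift.
Exactly one π shift → a net half-wave offset.
So the condition for destructive reflection is 2 n t = m λ.
Minimum nonzero at m = 1: t = λ / (2 n) = 602 / (2 × 1.21) = 249 nm.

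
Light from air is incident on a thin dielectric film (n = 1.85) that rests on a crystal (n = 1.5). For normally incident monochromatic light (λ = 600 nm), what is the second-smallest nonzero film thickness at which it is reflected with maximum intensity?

At the upper boundary (n = 1.0 to n = 1.85) the reflected ray undergoes a half-wave phase shift.
At the lower boundary (n = 1.85 to n = 1.5) the reflected ray undergoes no phase shift.
Net: one phase inversion between the two reflected rays.
With one net inversion, constructive interference in reflection requires 2 n t = (m + ½) λ.
The second-smallest nonzero thickness corresponds to m = 1: t = (m + ½) λ / (2 n) = 1.50 × 600 / (2 × 1.85) = 243 nm.

243 nm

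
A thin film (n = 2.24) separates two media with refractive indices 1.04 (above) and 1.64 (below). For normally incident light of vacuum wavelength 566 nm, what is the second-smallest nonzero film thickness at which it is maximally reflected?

190 nm

At the upper boundary (n = 1.04 to n = 2.24) the reflected ray undergoes a half-wave phase shift.
Ray reflecting at the bottom interface goes from n = 2.24 toward n = 1.64: no phase shift.
Net: one phase inversion between the two reflected rays.
For strong reflection here: 2 n t = (m + ½) λ.
The second-smallest nonzero thickness corresponds to m = 1: t = (m + ½) λ / (2 n) = 1.50 × 566 / (2 × 2.24) = 190 nm.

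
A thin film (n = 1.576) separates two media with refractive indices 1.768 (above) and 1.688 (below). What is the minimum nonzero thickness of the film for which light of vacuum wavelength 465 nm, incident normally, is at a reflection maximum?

73.8 nm

At the upper boundary (n = 1.768 to n = 1.576) the reflected ray undergoes no phase shift.
Ray reflecting at the bottom interface goes from n = 1.576 toward n = 1.688: a half-wave phase shift.
Exactly one π shift → a net half-wave offset.
With one net inversion, constructive interference in reflection requires 2 n t = (m + ½) λ.
Minimum at m = 0: t = λ / (4 n) = 465 / (4 × 1.576) = 73.8 nm.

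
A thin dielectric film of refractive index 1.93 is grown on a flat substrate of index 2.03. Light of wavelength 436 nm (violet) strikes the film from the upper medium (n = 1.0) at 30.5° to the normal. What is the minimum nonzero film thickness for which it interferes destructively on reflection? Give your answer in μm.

At the upper boundary (n = 1.0 to n = 1.93) the reflected ray undergoes a half-wave phase shift.
Ray reflecting at the bottom interface goes from n = 1.93 toward n = 2.03: a half-wave phase shift.
Zero or two π shifts → no net half-wave offset.
With no net inversion, destructive interference in reflection requires 2 n t cos θ_r = (m + ½) λ.
Snell's law: 1.0 sin 30.5° = 1.93 sin θ_r → sin θ_r = 0.263, cos θ_r = 0.965.
Minimum at m = 0: t = λ / (4 n cos θ_r) = 436 / (4 × 1.93 × 0.965) = 58.5 nm.

0.0585 μm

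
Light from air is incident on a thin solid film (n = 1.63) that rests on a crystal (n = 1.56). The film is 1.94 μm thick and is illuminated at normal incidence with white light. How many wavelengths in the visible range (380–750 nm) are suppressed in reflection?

8

Top surface (1.0 → 1.63): reflection off a higher-index medium gives a half-wave phase shift.
Ray reflecting at the bottom interface goes from n = 1.63 toward n = 1.56: no phase shift.
Exactly one π shift → a net half-wave offset.
With one net inversion, destructive interference in reflection requires 2 n t = m λ.
λ = 2 n t / m = 6324 / m nm.
m=8: 791 nm (IR); m=9: 703 nm (visible); m=10: 632 nm (visible); m=11: 575 nm (visible); m=12: 527 nm (visible); m=13: 486 nm (visible); m=14: 452 nm (visible); m=15: 422 nm (visible); m=16: 395 nm (visible); m=17: 372 nm (UV).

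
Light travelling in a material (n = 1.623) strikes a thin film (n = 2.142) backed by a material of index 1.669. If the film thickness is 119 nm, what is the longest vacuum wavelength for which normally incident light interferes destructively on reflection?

510 nm

At the upper boundary (n = 1.623 to n = 2.142) the reflected ray undergoes a half-wave phase shift.
At the lower boundary (n = 2.142 to n = 1.669) the reflected ray undergoes no phase shift.
The two reflections differ by half a wavelength.
With one net inversion, destructive interference in reflection requires 2 n t = m λ.
λ = 2 n t / m. The longest wavelength is m = 1: λ = 2 × 2.142 × 119 / 1.00 = 510 nm.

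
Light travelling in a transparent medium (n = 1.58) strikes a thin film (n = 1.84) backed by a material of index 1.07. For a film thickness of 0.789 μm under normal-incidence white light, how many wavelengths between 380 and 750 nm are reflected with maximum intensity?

4

Ray reflecting at the top interface goes from n = 1.58 toward n = 1.84: a half-wave phase shift.
Ray reflecting at the bottom interface goes from n = 1.84 toward n = 1.07: no phase shift.
Exactly one π shift → a net half-wave offset.
For bright reflection here: 2 n t = (m + ½) λ.
λ = 2 n t / (m + ½) = 2904 / (m + ½) nm.
m=3: 830 nm (IR); m=4: 645 nm (visible); m=5: 528 nm (visible); m=6: 447 nm (visible); m=7: 387 nm (visible); m=8: 342 nm (UV).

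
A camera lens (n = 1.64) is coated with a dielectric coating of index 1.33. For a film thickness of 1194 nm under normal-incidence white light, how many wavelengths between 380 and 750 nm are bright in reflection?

Ray reflecting at the top interface goes from n = 1.0 toward n = 1.33: a half-wave phase shift.
Bottom surface (1.33 → 1.64): reflection off a higher-index medium gives a half-wave phase shift.
The two reflections carry the same phase change, so no net offset.
With no net inversion, constructive interference in reflection requires 2 n t = m λ.
λ = 2 n t / m = 3176 / m nm.
m=4: 794 nm (IR); m=5: 635 nm (visible); m=6: 529 nm (visible); m=7: 454 nm (visible); m=8: 397 nm (visible); m=9: 353 nm (UV).

4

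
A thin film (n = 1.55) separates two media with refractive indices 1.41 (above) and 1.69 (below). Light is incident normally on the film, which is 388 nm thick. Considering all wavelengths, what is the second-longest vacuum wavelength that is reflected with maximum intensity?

Ray reflecting at the top interface goes from n = 1.41 toward n = 1.55: a half-wave phase shift.
At the lower boundary (n = 1.55 to n = 1.69) the reflected ray undergoes a half-wave phase shift.
Net: no relative phase inversion (both shifts match).
For bright reflection here: 2 n t = m λ.
λ = 2 n t / m. The second-longest wavelength is m = 2: λ = 2 × 1.55 × 388 / 2.00 = 601 nm.

601 nm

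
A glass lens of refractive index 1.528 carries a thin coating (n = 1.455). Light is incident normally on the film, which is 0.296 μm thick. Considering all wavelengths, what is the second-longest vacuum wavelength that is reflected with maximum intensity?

At the upper boundary (n = 1.0 to n = 1.455) the reflected ray undergoes a half-wave phase shift.
Bottom surface (1.455 → 1.528): reflection off a higher-index medium gives a half-wave phase shift.
Net: no relative phase inversion (both shifts match).
For maximum reflection here: 2 n t = m λ.
λ = 2 n t / m. The second-longest wavelength is m = 2: λ = 2 × 1.455 × 296 / 2.00 = 431 nm.

431 nm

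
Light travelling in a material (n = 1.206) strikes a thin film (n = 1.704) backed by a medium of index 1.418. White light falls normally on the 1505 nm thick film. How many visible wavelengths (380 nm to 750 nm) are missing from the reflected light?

7

Ray reflecting at the top interface goes from n = 1.206 toward n = 1.704: a half-wave phase shift.
At the lower boundary (n = 1.704 to n = 1.418) the reflected ray undergoes no phase shift.
The two reflections differ by half a wavelength.
So the condition for destructive reflection is 2 n t = m λ.
λ = 2 n t / m = 5129 / m nm.
m=6: 855 nm (IR); m=7: 733 nm (visible); m=8: 641 nm (visible); m=9: 570 nm (visible); m=10: 513 nm (visible); m=11: 466 nm (visible); m=12: 427 nm (visible); m=13: 395 nm (visible); m=14: 366 nm (UV).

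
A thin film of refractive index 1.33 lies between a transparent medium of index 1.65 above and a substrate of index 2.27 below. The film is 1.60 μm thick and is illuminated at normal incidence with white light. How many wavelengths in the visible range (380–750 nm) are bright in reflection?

Ray reflecting at the top interface goes from n = 1.65 toward n = 1.33: no phase shift.
Ray reflecting at the bottom interface goes from n = 1.33 toward n = 2.27: a half-wave phase shift.
The two reflections differ by half a wavelength.
So the condition for constructive reflection is 2 n t = (m + ½) λ.
λ = 2 n t / (m + ½) = 4256 / (m + ½) nm.
m=5: 774 nm (IR); m=6: 655 nm (visible); m=7: 567 nm (visible); m=8: 501 nm (visible); m=9: 448 nm (visible); m=10: 405 nm (visible); m=11: 370 nm (UV).

5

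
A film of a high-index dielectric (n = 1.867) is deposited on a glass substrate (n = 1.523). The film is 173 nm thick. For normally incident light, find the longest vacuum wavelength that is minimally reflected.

646 nm

Top surface (1.0 → 1.867): reflection off a higher-index medium gives a half-wave phase shift.
Ray reflecting at the bottom interface goes from n = 1.867 toward n = 1.523: no phase shift.
The two reflections differ by half a wavelength.
For dark reflection here: 2 n t = m λ.
λ = 2 n t / m. The longest wavelength is m = 1: λ = 2 × 1.867 × 173 / 1.00 = 646 nm.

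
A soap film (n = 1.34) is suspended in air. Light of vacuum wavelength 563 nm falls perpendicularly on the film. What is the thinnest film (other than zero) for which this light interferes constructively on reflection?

At the upper boundary (n = 1.0 to n = 1.34) the reflected ray undergoes a half-wave phase shift.
At the lower boundary (n = 1.34 to n = 1.0) the reflected ray undergoes no phase shift.
Exactly one π shift → a net half-wave offset.
With one net inversion, constructive interference in reflection requires 2 n t = (m + ½) λ.
Minimum at m = 0: t = λ / (4 n) = 563 / (4 × 1.34) = 105 nm.

105 nm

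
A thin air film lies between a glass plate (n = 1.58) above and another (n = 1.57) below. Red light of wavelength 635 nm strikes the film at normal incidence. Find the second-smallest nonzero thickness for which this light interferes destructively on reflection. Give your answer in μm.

At the upper boundary (n = 1.58 to n = 1.0) the reflected ray undergoes no phase shift.
Ray reflecting at the bottom interface goes from n = 1.0 toward n = 1.57: a half-wave phase shift.
Exactly one π shift → a net half-wave offset.
For weak reflection here: 2 n t = m λ.
The second-smallest nonzero thickness corresponds to m = 2: t = m λ / (2 n) = 2.00 × 635 / (2 × 1.0) = 635 nm.

0.635 μm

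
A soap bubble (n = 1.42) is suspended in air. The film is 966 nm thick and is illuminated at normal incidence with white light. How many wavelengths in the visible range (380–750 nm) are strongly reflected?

3

At the upper boundary (n = 1.0 to n = 1.42) the reflected ray undergoes a half-wave phase shift.
At the lower boundary (n = 1.42 to n = 1.0) the reflected ray undergoes no phase shift.
The two reflections differ by half a wavelength.
For bright reflection here: 2 n t = (m + ½) λ.
λ = 2 n t / (m + ½) = 2743 / (m + ½) nm.
m=3: 784 nm (IR); m=4: 610 nm (visible); m=5: 499 nm (visible); m=6: 422 nm (visible); m=7: 366 nm (UV).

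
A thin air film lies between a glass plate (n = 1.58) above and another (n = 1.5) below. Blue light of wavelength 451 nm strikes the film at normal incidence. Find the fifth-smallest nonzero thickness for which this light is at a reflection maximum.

Top surface (1.58 → 1.0): reflection off a lower-index medium gives no phase shift.
Bottom surface (1.0 → 1.5): reflection off a higher-index medium gives a half-wave phase shift.
Exactly one π shift → a net half-wave offset.
With one net inversion, constructive interference in reflection requires 2 n t = (m + ½) λ.
The fifth-smallest nonzero thickness corresponds to m = 4: t = (m + ½) λ / (2 n) = 4.50 × 451 / (2 × 1.0) = 1015 nm.

1015 nm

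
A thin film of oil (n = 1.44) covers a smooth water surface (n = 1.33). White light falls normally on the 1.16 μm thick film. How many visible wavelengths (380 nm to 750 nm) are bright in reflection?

5

Top surface (1.0 → 1.44): reflection off a higher-index medium gives a half-wave phase shift.
Bottom surface (1.44 → 1.33): reflection off a lower-index medium gives no phase shift.
Net: one phase inversion between the two reflected rays.
So the condition for constructive reflection is 2 n t = (m + ½) λ.
λ = 2 n t / (m + ½) = 3341 / (m + ½) nm.
m=3: 955 nm (IR); m=4: 742 nm (visible); m=5: 607 nm (visible); m=6: 514 nm (visible); m=7: 445 nm (visible); m=8: 393 nm (visible); m=9: 352 nm (UV).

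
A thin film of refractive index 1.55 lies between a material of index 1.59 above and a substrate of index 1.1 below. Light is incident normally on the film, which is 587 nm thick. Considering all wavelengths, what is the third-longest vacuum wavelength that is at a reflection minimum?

Top surface (1.59 → 1.55): reflection off a lower-index medium gives no phase shift.
Ray reflecting at the bottom interface goes from n = 1.55 toward n = 1.1: no phase shift.
Net: no relative phase inversion (both shifts match).
For weak reflection here: 2 n t = (m + ½) λ.
λ = 2 n t / (m + ½). The third-longest wavelength is m = 2: λ = 2 × 1.55 × 587 / 2.50 = 728 nm.

728 nm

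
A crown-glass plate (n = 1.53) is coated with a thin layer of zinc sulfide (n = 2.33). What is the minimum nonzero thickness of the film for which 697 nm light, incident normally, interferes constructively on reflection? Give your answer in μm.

At the upper boundary (n = 1.0 to n = 2.33) the reflected ray undergoes a half-wave phase shift.
Bottom surface (2.33 → 1.53): reflection off a lower-index medium gives no phase shift.
Exactly one π shift → a net half-wave offset.
For strong reflection here: 2 n t = (m + ½) λ.
Minimum at m = 0: t = λ / (4 n) = 697 / (4 × 2.33) = 74.8 nm.

0.0748 μm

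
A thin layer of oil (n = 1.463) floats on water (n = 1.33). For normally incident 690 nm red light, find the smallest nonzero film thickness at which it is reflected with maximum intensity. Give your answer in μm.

0.118 μm

At the upper boundary (n = 1.0 to n = 1.463) the reflected ray undergoes a half-wave phase shift.
Bottom surface (1.463 → 1.33): reflection off a lower-index medium gives no phase shift.
The two reflections differ by half a wavelength.
With one net inversion, constructive interference in reflection requires 2 n t = (m + ½) λ.
Minimum at m = 0: t = λ / (4 n) = 690 / (4 × 1.463) = 118 nm.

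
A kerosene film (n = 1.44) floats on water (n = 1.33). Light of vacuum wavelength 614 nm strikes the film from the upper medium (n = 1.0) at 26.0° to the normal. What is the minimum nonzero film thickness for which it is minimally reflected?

At the upper boundary (n = 1.0 to n = 1.44) the reflected ray undergoes a half-wave phase shift.
Ray reflecting at the bottom interface goes from n = 1.44 toward n = 1.33: no phase shift.
Net: one phase inversion between the two reflected rays.
For dark reflection here: 2 n t cos θ_r = m λ.
Snell's law: 1.0 sin 26.0° = 1.44 sin θ_r → sin θ_r = 0.304, cos θ_r = 0.953.
Minimum nonzero at m = 1: t = λ / (2 n cos θ_r) = 614 / (2 × 1.44 × 0.953) = 224 nm.

224 nm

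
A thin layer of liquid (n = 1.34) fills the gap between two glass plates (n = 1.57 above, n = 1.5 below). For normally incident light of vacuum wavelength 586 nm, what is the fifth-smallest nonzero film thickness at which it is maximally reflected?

984 nm

At the upper boundary (n = 1.57 to n = 1.34) the reflected ray undergoes no phase shift.
Bottom surface (1.34 → 1.5): reflection off a higher-index medium gives a half-wave phase shift.
The two reflections differ by half a wavelength.
With one net inversion, constructive interference in reflection requires 2 n t = (m + ½) λ.
The fifth-smallest nonzero thickness corresponds to m = 4: t = (m + ½) λ / (2 n) = 4.50 × 586 / (2 × 1.34) = 984 nm.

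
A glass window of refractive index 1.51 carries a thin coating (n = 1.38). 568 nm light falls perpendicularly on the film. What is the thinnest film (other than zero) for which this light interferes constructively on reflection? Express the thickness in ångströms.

Top surface (1.0 → 1.38): reflection off a higher-index medium gives a half-wave phase shift.
At the lower boundary (n = 1.38 to n = 1.51) the reflected ray undergoes a half-wave phase shift.
Net: no relative phase inversion (both shifts match).
For strong reflection here: 2 n t = m λ.
Minimum nonzero at m = 1: t = λ / (2 n) = 568 / (2 × 1.38) = 206 nm.

2058 Å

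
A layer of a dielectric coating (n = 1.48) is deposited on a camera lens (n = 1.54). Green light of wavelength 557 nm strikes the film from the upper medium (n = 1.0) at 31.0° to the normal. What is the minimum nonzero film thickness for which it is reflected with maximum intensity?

Top surface (1.0 → 1.48): reflection off a higher-index medium gives a half-wave phase shift.
Ray reflecting at the bottom interface goes from n = 1.48 toward n = 1.54: a half-wave phase shift.
The two reflections carry the same phase change, so no net offset.
For maximum reflection here: 2 n t cos θ_r = m λ.
Snell's law: 1.0 sin 31.0° = 1.48 sin θ_r → sin θ_r = 0.348, cos θ_r = 0.937.
Minimum nonzero at m = 1: t = λ / (2 n cos θ_r) = 557 / (2 × 1.48 × 0.937) = 201 nm.

201 nm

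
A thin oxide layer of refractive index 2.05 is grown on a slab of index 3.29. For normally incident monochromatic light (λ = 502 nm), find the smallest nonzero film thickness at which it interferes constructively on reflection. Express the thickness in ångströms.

Top surface (1.0 → 2.05): reflection off a higher-index medium gives a half-wave phase shift.
At the lower boundary (n = 2.05 to n = 3.29) the reflected ray undergoes a half-wave phase shift.
Net: no relative phase inversion (both shifts match).
For maximum reflection here: 2 n t = m λ.
Minimum nonzero at m = 1: t = λ / (2 n) = 502 / (2 × 2.05) = 122 nm.

1224 Å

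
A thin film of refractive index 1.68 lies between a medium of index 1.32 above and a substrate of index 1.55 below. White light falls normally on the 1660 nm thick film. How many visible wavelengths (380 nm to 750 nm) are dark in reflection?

7

Top surface (1.32 → 1.68): reflection off a higher-index medium gives a half-wave phase shift.
At the lower boundary (n = 1.68 to n = 1.55) the reflected ray undergoes no phase shift.
Exactly one π shift → a net half-wave offset.
For minimum reflection here: 2 n t = m λ.
λ = 2 n t / m = 5578 / m nm.
m=7: 797 nm (IR); m=8: 697 nm (visible); m=9: 620 nm (visible); m=10: 558 nm (visible); m=11: 507 nm (visible); m=12: 465 nm (visible); m=13: 429 nm (visible); m=14: 398 nm (visible); m=15: 372 nm (UV).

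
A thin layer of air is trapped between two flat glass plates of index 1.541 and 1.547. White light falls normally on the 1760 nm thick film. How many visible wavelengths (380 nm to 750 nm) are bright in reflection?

At the upper boundary (n = 1.541 to n = 1.0) the reflected ray undergoes no phase shift.
Ray reflecting at the bottom interface goes from n = 1.0 toward n = 1.547: a half-wave phase shift.
Net: one phase inversion between the two reflected rays.
For maximum reflection here: 2 n t = (m + ½) λ.
λ = 2 n t / (m + ½) = 3520 / (m + ½) nm.
m=4: 782 nm (IR); m=5: 640 nm (visible); m=6: 542 nm (visible); m=7: 469 nm (visible); m=8: 414 nm (visible); m=9: 371 nm (UV).

4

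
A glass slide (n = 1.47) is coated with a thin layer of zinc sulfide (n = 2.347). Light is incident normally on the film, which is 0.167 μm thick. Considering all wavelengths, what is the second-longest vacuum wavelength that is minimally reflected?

Ray reflecting at the top interface goes from n = 1.0 toward n = 2.347: a half-wave phase shift.
Bottom surface (2.347 → 1.47): reflection off a lower-index medium gives no phase shift.
Exactly one π shift → a net half-wave offset.
For minimum reflection here: 2 n t = m λ.
λ = 2 n t / m. The second-longest wavelength is m = 2: λ = 2 × 2.347 × 167 / 2.00 = 392 nm.

392 nm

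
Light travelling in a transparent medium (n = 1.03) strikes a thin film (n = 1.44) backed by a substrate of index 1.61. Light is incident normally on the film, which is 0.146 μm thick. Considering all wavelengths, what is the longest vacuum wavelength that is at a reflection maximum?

Ray reflecting at the top interface goes from n = 1.03 toward n = 1.44: a half-wave phase shift.
Ray reflecting at the bottom interface goes from n = 1.44 toward n = 1.61: a half-wave phase shift.
Zero or two π shifts → no net half-wave offset.
With no net inversion, constructive interference in reflection requires 2 n t = m λ.
λ = 2 n t / m. The longest wavelength is m = 1: λ = 2 × 1.44 × 146 / 1.00 = 420 nm.

420 nm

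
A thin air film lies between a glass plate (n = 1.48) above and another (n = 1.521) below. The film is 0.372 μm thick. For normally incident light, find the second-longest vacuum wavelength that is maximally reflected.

496 nm

At the upper boundary (n = 1.48 to n = 1.0) the reflected ray undergoes no phase shift.
At the lower boundary (n = 1.0 to n = 1.521) the reflected ray undergoes a half-wave phase shift.
Exactly one π shift → a net half-wave offset.
So the condition for constructive reflection is 2 n t = (m + ½) λ.
λ = 2 n t / (m + ½). The second-longest wavelength is m = 1: λ = 2 × 1.0 × 372 / 1.50 = 496 nm.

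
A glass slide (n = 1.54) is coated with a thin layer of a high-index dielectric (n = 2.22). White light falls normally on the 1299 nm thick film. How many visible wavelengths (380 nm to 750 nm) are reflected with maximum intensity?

7

Top surface (1.0 → 2.22): reflection off a higher-index medium gives a half-wave phase shift.
Bottom surface (2.22 → 1.54): reflection off a lower-index medium gives no phase shift.
Exactly one π shift → a net half-wave offset.
So the condition for constructive reflection is 2 n t = (m + ½) λ.
λ = 2 n t / (m + ½) = 5768 / (m + ½) nm.
m=7: 769 nm (IR); m=8: 679 nm (visible); m=9: 607 nm (visible); m=10: 549 nm (visible); m=11: 502 nm (visible); m=12: 461 nm (visible); m=13: 427 nm (visible); m=14: 398 nm (visible); m=15: 372 nm (UV).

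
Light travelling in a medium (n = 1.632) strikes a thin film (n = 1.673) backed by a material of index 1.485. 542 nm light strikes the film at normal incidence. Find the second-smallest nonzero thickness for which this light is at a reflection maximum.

243 nm

At the upper boundary (n = 1.632 to n = 1.673) the reflected ray undergoes a half-wave phase shift.
Bottom surface (1.673 → 1.485): reflection off a lower-index medium gives no phase shift.
Net: one phase inversion between the two reflected rays.
So the condition for constructive reflection is 2 n t = (m + ½) λ.
The second-smallest nonzero thickness corresponds to m = 1: t = (m + ½) λ / (2 n) = 1.50 × 542 / (2 × 1.673) = 243 nm.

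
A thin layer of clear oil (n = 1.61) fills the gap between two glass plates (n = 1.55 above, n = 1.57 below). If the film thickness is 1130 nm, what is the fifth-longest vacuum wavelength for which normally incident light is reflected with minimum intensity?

Top surface (1.55 → 1.61): reflection off a higher-index medium gives a half-wave phase shift.
At the lower boundary (n = 1.61 to n = 1.57) the reflected ray undergoes no phase shift.
Exactly one π shift → a net half-wave offset.
For dark reflection here: 2 n t = m λ.
λ = 2 n t / m. The fifth-longest wavelength is m = 5: λ = 2 × 1.61 × 1130 / 5.00 = 728 nm.

728 nm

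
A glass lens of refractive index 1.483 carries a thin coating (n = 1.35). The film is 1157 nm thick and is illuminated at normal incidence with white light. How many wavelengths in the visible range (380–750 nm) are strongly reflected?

Ray reflecting at the top interface goes from n = 1.0 toward n = 1.35: a half-wave phase shift.
At the lower boundary (n = 1.35 to n = 1.483) the reflected ray undergoes a half-wave phase shift.
The two reflections carry the same phase change, so no net offset.
For strong reflection here: 2 n t = m λ.
λ = 2 n t / m = 3124 / m nm.
m=4: 781 nm (IR); m=5: 625 nm (visible); m=6: 521 nm (visible); m=7: 446 nm (visible); m=8: 390 nm (visible); m=9: 347 nm (UV).

4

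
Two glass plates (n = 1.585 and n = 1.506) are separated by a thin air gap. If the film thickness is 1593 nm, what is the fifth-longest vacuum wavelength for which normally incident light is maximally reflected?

Ray reflecting at the top interface goes from n = 1.585 toward n = 1.0: no phase shift.
At the lower boundary (n = 1.0 to n = 1.506) the reflected ray undergoes a half-wave phase shift.
Exactly one π shift → a net half-wave offset.
For maximum reflection here: 2 n t = (m + ½) λ.
λ = 2 n t / (m + ½). The fifth-longest wavelength is m = 4: λ = 2 × 1.0 × 1593 / 4.50 = 708 nm.

708 nm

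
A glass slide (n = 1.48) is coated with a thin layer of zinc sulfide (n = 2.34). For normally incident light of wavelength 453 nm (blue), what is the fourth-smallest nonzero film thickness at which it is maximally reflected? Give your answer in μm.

Top surface (1.0 → 2.34): reflection off a higher-index medium gives a half-wave phase shift.
Bottom surface (2.34 → 1.48): reflection off a lower-index medium gives no phase shift.
Exactly one π shift → a net half-wave offset.
So the condition for constructive reflection is 2 n t = (m + ½) λ.
The fourth-smallest nonzero thickness corresponds to m = 3: t = (m + ½) λ / (2 n) = 3.50 × 453 / (2 × 2.34) = 339 nm.

0.339 μm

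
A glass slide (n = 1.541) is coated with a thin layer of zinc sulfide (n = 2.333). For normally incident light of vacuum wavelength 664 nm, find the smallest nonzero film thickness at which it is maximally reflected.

71.2 nm

Ray reflecting at the top interface goes from n = 1.0 toward n = 2.333: a half-wave phase shift.
Bottom surface (2.333 → 1.541): reflection off a lower-index medium gives no phase shift.
The two reflections differ by half a wavelength.
With one net inversion, constructive interference in reflection requires 2 n t = (m + ½) λ.
Minimum at m = 0: t = λ / (4 n) = 664 / (4 × 2.333) = 71.2 nm.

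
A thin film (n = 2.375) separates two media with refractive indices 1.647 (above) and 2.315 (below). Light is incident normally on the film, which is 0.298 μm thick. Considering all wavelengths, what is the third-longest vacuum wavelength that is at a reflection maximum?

566 nm

Ray reflecting at the top interface goes from n = 1.647 toward n = 2.375: a half-wave phase shift.
Ray reflecting at the bottom interface goes from n = 2.375 toward n = 2.315: no phase shift.
The two reflections differ by half a wavelength.
For bright reflection here: 2 n t = (m + ½) λ.
λ = 2 n t / (m + ½). The third-longest wavelength is m = 2: λ = 2 × 2.375 × 298 / 2.50 = 566 nm.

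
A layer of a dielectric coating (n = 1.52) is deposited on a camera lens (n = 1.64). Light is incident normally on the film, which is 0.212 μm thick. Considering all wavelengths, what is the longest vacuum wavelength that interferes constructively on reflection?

644 nm

At the upper boundary (n = 1.0 to n = 1.52) the reflected ray undergoes a half-wave phase shift.
Ray reflecting at the bottom interface goes from n = 1.52 toward n = 1.64: a half-wave phase shift.
Net: no relative phase inversion (both shifts match).
With no net inversion, constructive interference in reflection requires 2 n t = m λ.
λ = 2 n t / m. The longest wavelength is m = 1: λ = 2 × 1.52 × 212 / 1.00 = 644 nm.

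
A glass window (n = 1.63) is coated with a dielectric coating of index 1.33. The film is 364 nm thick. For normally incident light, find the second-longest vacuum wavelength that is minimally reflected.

645 nm

Ray reflecting at the top interface goes from n = 1.0 toward n = 1.33: a half-wave phase shift.
At the lower boundary (n = 1.33 to n = 1.63) the reflected ray undergoes a half-wave phase shift.
Net: no relative phase inversion (both shifts match).
For weak reflection here: 2 n t = (m + ½) λ.
λ = 2 n t / (m + ½). The second-longest wavelength is m = 1: λ = 2 × 1.33 × 364 / 1.50 = 645 nm.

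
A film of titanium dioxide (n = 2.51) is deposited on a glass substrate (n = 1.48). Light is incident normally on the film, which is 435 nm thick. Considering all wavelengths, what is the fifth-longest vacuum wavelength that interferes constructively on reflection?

485 nm

At the upper boundary (n = 1.0 to n = 2.51) the reflected ray undergoes a half-wave phase shift.
Ray reflecting at the bottom interface goes from n = 2.51 toward n = 1.48: no phase shift.
Exactly one π shift → a net half-wave offset.
So the condition for constructive reflection is 2 n t = (m + ½) λ.
λ = 2 n t / (m + ½). The fifth-longest wavelength is m = 4: λ = 2 × 2.51 × 435 / 4.50 = 485 nm.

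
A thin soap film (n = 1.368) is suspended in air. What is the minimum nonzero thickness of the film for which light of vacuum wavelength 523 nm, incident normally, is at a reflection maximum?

95.6 nm

Top surface (1.0 → 1.368): reflection off a higher-index medium gives a half-wave phase shift.
Ray reflecting at the bottom interface goes from n = 1.368 toward n = 1.0: no phase shift.
Net: one phase inversion between the two reflected rays.
So the condition for constructive reflection is 2 n t = (m + ½) λ.
Minimum at m = 0: t = λ / (4 n) = 523 / (4 × 1.368) = 95.6 nm.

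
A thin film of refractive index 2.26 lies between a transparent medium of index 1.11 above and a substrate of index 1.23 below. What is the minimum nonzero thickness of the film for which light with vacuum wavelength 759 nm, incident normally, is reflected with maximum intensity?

84.0 nm

At the upper boundary (n = 1.11 to n = 2.26) the reflected ray undergoes a half-wave phase shift.
At the lower boundary (n = 2.26 to n = 1.23) the reflected ray undergoes no phase shift.
Net: one phase inversion between the two reflected rays.
For bright reflection here: 2 n t = (m + ½) λ.
Minimum at m = 0: t = λ / (4 n) = 759 / (4 × 2.26) = 84.0 nm.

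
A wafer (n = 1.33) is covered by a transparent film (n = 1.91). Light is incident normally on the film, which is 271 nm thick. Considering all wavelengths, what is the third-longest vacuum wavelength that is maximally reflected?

414 nm

Top surface (1.0 → 1.91): reflection off a higher-index medium gives a half-wave phase shift.
Bottom surface (1.91 → 1.33): reflection off a lower-index medium gives no phase shift.
Exactly one π shift → a net half-wave offset.
With one net inversion, constructive interference in reflection requires 2 n t = (m + ½) λ.
λ = 2 n t / (m + ½). The third-longest wavelength is m = 2: λ = 2 × 1.91 × 271 / 2.50 = 414 nm.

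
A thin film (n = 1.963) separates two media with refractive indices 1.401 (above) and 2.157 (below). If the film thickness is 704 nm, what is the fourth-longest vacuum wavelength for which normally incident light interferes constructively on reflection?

691 nm

At the upper boundary (n = 1.401 to n = 1.963) the reflected ray undergoes a half-wave phase shift.
Ray reflecting at the bottom interface goes from n = 1.963 toward n = 2.157: a half-wave phase shift.
The two reflections carry the same phase change, so no net offset.
For bright reflection here: 2 n t = m λ.
λ = 2 n t / m. The fourth-longest wavelength is m = 4: λ = 2 × 1.963 × 704 / 4.00 = 691 nm.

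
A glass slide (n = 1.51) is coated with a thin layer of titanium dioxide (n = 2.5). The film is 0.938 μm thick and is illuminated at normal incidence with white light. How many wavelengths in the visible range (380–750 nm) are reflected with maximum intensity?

6

Top surface (1.0 → 2.5): reflection off a higher-index medium gives a half-wave phase shift.
Bottom surface (2.5 → 1.51): reflection off a lower-index medium gives no phase shift.
The two reflections differ by half a wavelength.
With one net inversion, constructive interference in reflection requires 2 n t = (m + ½) λ.
λ = 2 n t / (m + ½) = 4690 / (m + ½) nm.
m=5: 853 nm (IR); m=6: 722 nm (visible); m=7: 625 nm (visible); m=8: 552 nm (visible); m=9: 494 nm (visible); m=10: 447 nm (visible); m=11: 408 nm (visible); m=12: 375 nm (UV).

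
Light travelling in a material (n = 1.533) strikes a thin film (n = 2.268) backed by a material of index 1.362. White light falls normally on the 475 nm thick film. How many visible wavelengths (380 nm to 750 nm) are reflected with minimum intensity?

3

At the upper boundary (n = 1.533 to n = 2.268) the reflected ray undergoes a half-wave phase shift.
Ray reflecting at the bottom interface goes from n = 2.268 toward n = 1.362: no phase shift.
Net: one phase inversion between the two reflected rays.
So the condition for destructive reflection is 2 n t = m λ.
λ = 2 n t / m = 2155 / m nm.
m=2: 1077 nm (IR); m=3: 718 nm (visible); m=4: 539 nm (visible); m=5: 431 nm (visible); m=6: 359 nm (UV).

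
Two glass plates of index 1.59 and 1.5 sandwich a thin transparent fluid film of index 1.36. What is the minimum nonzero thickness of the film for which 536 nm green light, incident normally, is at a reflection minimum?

197 nm

At the upper boundary (n = 1.59 to n = 1.36) the reflected ray undergoes no phase shift.
Bottom surface (1.36 → 1.5): reflection off a higher-index medium gives a half-wave phase shift.
Net: one phase inversion between the two reflected rays.
For minimum reflection here: 2 n t = m λ.
Minimum nonzero at m = 1: t = λ / (2 n) = 536 / (2 × 1.36) = 197 nm.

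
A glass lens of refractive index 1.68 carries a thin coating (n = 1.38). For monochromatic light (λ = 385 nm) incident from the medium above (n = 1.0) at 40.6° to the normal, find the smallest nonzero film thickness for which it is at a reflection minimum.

79.1 nm

Top surface (1.0 → 1.38): reflection off a higher-index medium gives a half-wave phase shift.
Bottom surface (1.38 → 1.68): reflection off a higher-index medium gives a half-wave phase shift.
Net: no relative phase inversion (both shifts match).
With no net inversion, destructive interference in reflection requires 2 n t cos θ_r = (m + ½) λ.
Snell's law: 1.0 sin 40.6° = 1.38 sin θ_r → sin θ_r = 0.472, cos θ_r = 0.882.
Minimum at m = 0: t = λ / (4 n cos θ_r) = 385 / (4 × 1.38 × 0.882) = 79.1 nm.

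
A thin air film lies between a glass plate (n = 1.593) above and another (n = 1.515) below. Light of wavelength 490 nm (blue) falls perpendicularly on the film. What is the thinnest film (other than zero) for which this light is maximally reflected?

Top surface (1.593 → 1.0): reflection off a lower-index medium gives no phase shift.
At the lower boundary (n = 1.0 to n = 1.515) the reflected ray undergoes a half-wave phase shift.
Net: one phase inversion between the two reflected rays.
So the condition for constructive reflection is 2 n t = (m + ½) λ.
Minimum at m = 0: t = λ / (4 n) = 490 / (4 × 1.0) = 123 nm.

123 nm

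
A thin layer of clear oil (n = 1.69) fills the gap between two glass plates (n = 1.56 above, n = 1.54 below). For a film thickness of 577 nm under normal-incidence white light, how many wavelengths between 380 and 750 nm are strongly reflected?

At the upper boundary (n = 1.56 to n = 1.69) the reflected ray undergoes a half-wave phase shift.
Ray reflecting at the bottom interface goes from n = 1.69 toward n = 1.54: no phase shift.
Exactly one π shift → a net half-wave offset.
With one net inversion, constructive interference in reflection requires 2 n t = (m + ½) λ.
λ = 2 n t / (m + ½) = 1950 / (m + ½) nm.
m=2: 780 nm (IR); m=3: 557 nm (visible); m=4: 433 nm (visible); m=5: 355 nm (UV).

2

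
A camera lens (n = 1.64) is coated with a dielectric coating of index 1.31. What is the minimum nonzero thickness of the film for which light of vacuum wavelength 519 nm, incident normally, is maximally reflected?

Top surface (1.0 → 1.31): reflection off a higher-index medium gives a half-wave phase shift.
At the lower boundary (n = 1.31 to n = 1.64) the reflected ray undergoes a half-wave phase shift.
Zero or two π shifts → no net half-wave offset.
So the condition for constructive reflection is 2 n t = m λ.
Minimum nonzero at m = 1: t = λ / (2 n) = 519 / (2 × 1.31) = 198 nm.

198 nm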